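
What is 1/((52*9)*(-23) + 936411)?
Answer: 1/925647 ≈ 1.0803e-6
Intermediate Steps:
1/((52*9)*(-23) + 936411) = 1/(468*(-23) + 936411) = 1/(-10764 + 936411) = 1/925647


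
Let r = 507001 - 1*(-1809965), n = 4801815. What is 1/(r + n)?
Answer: 1/7118781 ≈ 1.4047e-7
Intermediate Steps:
r = 2316966 (r = 507001 + 1809965 = 2316966)
1/(r + n) = 1/(2316966 + 4801815) = 1/7118781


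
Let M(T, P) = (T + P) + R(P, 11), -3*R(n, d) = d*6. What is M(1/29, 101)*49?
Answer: 112308/29 ≈ 3872.7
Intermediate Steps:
R(n, d) = -2*d (R(n, d) = -d*6/3 = -2*d)
M(T, P) = -22 + P + T (M(T, P) = (T + P) - 2*11 = (P + T) - 22 = -22 + P + T)
M(1/29, 101)*49 = (-22 + 101 + 1/29)*49 = (2292/29)*49 = 112308/29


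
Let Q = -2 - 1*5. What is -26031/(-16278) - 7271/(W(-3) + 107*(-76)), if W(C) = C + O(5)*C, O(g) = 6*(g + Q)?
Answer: 109727469/43945174 ≈ 2.4969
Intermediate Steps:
Q = -7 (Q = -2 - 5 = -7)
O(g) = -42 + 6*g (O(g) = 6*(g - 7) = 6*(-7 + g) = -42 + 6*g)
W(C) = -11*C (W(C) = C + (-42 + 6*5)*C = C + (-42 + 30)*C = C - 12*C = -11*C)
-26031/(-16278) - 7271/(W(-3) + 107*(-76)) = -26031/(-16278) - 7271/(-11*(-3) + 107*(-76)) = -26031*(-1/16278) - 7271/(33 - 8132) = 8677/5426 - 7271/(-8099) = 8677/5426 - 7271*(-1/8099) = 8677/5426 + 7271/8099 = 109727469/43945174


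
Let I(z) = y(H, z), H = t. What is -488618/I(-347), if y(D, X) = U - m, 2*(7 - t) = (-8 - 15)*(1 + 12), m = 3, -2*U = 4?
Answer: 488618/5 ≈ 97724.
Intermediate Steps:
U = -2 (U = -1/2*4 = -2)
t = 313/2 (t = 7 - (-8 - 15)*(1 + 12)/2 = 7 - (-23)*13/2 = 7 - 1/2*(-299) = 7 + 299/2 = 313/2 ≈ 156.50)
H = 313/2 ≈ 156.50
y(D, X) = -5 (y(D, X) = -2 - 1*3 = -2 - 3 = -5)
I(z) = -5
-488618/I(-347) = -488618/(-5) = -488618*(-1/5) = 488618/5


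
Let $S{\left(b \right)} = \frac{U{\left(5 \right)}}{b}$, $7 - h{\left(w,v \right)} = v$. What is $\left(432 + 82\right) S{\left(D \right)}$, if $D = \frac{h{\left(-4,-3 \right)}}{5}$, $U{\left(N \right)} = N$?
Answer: $1285$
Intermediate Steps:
$h{\left(w,v \right)} = 7 - v$
$D = 2$ ($D = \frac{7 - -3}{5} = \left(7 + 3\right) \frac{1}{5} = 10 \cdot \frac{1}{5} = 2$)
$S{\left(b \right)} = \frac{5}{b}$
$\left(432 + 82\right) S{\left(D \right)} = \left(432 + 82\right) \frac{5}{2} = 514 \cdot 5 \cdot \frac{1}{2} = 514 \cdot \frac{5}{2} = 1285$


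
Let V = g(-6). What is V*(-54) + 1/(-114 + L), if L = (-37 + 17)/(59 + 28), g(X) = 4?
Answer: -2146695/9938 ≈ -216.01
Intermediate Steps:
V = 4
L = -20/87 ≈ -0.22989
V*(-54) + 1/(-114 + L) = 4*(-54) + 1/(-114 - 20/87) = -216 + 1/(-9938/87) = -216 - 87/9938 = -2146695/9938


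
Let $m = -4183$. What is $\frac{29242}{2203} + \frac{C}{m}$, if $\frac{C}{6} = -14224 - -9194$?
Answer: $\frac{188805826}{9215149} \approx 20.489$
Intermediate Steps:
$C = -30180$ ($C = 6 \left(-14224 - -9194\right) = 6 \left(-14224 + 9194\right) = 6 \left(-5030\right) = -30180$)
$\frac{29242}{2203} + \frac{C}{m} = \frac{29242}{2203} - \frac{30180}{-4183} = 29242 \cdot \frac{1}{2203} - - \frac{30180}{4183} = \frac{29242}{2203} + \frac{30180}{4183} = \frac{188805826}{9215149}$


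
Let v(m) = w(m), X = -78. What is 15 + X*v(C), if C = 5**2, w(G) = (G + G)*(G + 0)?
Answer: -97485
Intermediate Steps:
w(G) = 2*G**2 (w(G) = (2*G)*G = 2*G**2)
C = 25
v(m) = 2*m**2
15 + X*v(C) = 15 - 156*25**2 = 15 - 156*625 = 15 - 78*1250 = 15 - 97500 = -97485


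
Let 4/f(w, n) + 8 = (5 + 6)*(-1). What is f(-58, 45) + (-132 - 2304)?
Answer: -46288/19 ≈ -2436.2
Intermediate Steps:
f(w, n) = -4/19 (f(w, n) = 4/(-8 + (5 + 6)*(-1)) = 4/(-8 + 11*(-1)) = 4/(-8 - 11) = 4/(-19) = 4*(-1/19) = -4/19)
f(-58, 45) + (-132 - 2304) = -4/19 + (-132 - 2304) = -4/19 - 2436 = -46288/19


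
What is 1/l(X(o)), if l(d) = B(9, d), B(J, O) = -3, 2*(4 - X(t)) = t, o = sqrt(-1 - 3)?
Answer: -1/3 ≈ -0.33333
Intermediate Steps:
o = 2*I (o = sqrt(-4) = 2*I ≈ 2.0*I)
X(t) = 4 - t/2
l(d) = -3
1/l(X(o)) = 1/(-3) = -1/3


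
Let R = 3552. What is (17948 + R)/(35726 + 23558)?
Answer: 5375/14821 ≈ 0.36266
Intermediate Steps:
(17948 + R)/(35726 + 23558) = (17948 + 3552)/(35726 + 23558) = 21500/59284 = 21500*(1/59284) = 5375/14821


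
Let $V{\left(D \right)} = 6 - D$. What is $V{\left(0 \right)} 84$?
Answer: $504$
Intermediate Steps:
$V{\left(0 \right)} 84 = \left(6 - 0\right) 84 = \left(6 + 0\right) 84 = 6 \cdot 84 = 504$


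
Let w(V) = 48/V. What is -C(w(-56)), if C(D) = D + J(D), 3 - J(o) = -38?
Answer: -281/7 ≈ -40.143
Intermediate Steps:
J(o) = 41 (J(o) = 3 - 1*(-38) = 3 + 38 = 41)
C(D) = 41 + D (C(D) = D + 41 = 41 + D)
-C(w(-56)) = -(41 + 48/(-56)) = -(41 + 48*(-1/56)) = -(41 - 6/7) = -1*281/7 = -281/7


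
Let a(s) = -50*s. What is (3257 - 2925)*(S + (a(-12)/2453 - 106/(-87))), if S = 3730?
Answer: 264383302336/213411 ≈ 1.2388e+6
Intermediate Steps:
(3257 - 2925)*(S + (a(-12)/2453 - 106/(-87))) = (3257 - 2925)*(3730 + (-50*(-12)/2453 - 106/(-87))) = 332*(3730 + (600*(1/2453) - 106*(-1/87))) = 332*(3730 + (600/2453 + 106/87)) = 332*(3730 + 312218/213411) = 332*(796335248/213411) = 264383302336/213411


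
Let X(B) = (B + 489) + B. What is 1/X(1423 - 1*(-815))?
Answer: 1/4965 ≈ 0.00020141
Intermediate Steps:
X(B) = 489 + 2*B (X(B) = (489 + B) + B = 489 + 2*B)
1/X(1423 - 1*(-815)) = 1/(489 + 2*(1423 - 1*(-815))) = 1/(489 + 2*(1423 + 815)) = 1/(489 + 2*2238) = 1/(489 + 4476) = 1/4965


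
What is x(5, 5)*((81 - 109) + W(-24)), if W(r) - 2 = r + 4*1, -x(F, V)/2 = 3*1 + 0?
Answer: 276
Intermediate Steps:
x(F, V) = -6 (x(F, V) = -2*(3*1 + 0) = -2*(3 + 0) = -2*3 = -6)
W(r) = 6 + r (W(r) = 2 + (r + 4*1) = 2 + (r + 4) = 2 + (4 + r) = 6 + r)
x(5, 5)*((81 - 109) + W(-24)) = -6*((81 - 109) + (6 - 24)) = -6*(-28 - 18) = -6*(-46) = 276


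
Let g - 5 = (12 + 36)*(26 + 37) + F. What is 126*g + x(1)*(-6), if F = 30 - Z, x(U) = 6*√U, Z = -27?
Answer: 388800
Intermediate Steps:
F = 57 (F = 30 - 1*(-27) = 30 + 27 = 57)
g = 3086 (g = 5 + ((12 + 36)*(26 + 37) + 57) = 5 + (48*63 + 57) = 5 + (3024 + 57) = 5 + 3081 = 3086)
126*g + x(1)*(-6) = 126*3086 + (6*√1)*(-6) = 388836 + (6*1)*(-6) = 388836 + 6*(-6) = 388836 - 36 = 388800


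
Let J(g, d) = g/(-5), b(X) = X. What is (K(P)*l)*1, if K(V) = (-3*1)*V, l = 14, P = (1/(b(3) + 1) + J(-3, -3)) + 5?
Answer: -2457/10 ≈ -245.70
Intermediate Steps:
J(g, d) = -g/5 (J(g, d) = g*(-⅕) = -g/5)
P = 117/20 (P = (1/(3 + 1) - ⅕*(-3)) + 5 = (1/4 + ⅗) + 5 = (¼ + ⅗) + 5 = 17/20 + 5 = 117/20 ≈ 5.8500)
K(V) = -3*V
(K(P)*l)*1 = (-3*117/20*14)*1 = -351/20*14*1 = -2457/10*1 = -2457/10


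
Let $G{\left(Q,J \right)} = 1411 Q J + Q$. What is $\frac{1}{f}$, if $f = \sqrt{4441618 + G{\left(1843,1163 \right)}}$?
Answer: $\frac{\sqrt{757198390}}{1514396780} \approx 1.817 \cdot 10^{-5}$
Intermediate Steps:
$G{\left(Q,J \right)} = Q + 1411 J Q$ ($G{\left(Q,J \right)} = 1411 J Q + Q = Q + 1411 J Q$)
$f = 2 \sqrt{757198390}$ ($f = \sqrt{4441618 + 1843 \left(1 + 1411 \cdot 1163\right)} = \sqrt{4441618 + 1843 \left(1 + 1640993\right)} = \sqrt{4441618 + 1843 \cdot 1640994} = \sqrt{4441618 + 3024351942} = \sqrt{3028793560} = 2 \sqrt{757198390} \approx 55035.0$)
$\frac{1}{f} = \frac{1}{2 \sqrt{757198390}} = \frac{\sqrt{757198390}}{1514396780}$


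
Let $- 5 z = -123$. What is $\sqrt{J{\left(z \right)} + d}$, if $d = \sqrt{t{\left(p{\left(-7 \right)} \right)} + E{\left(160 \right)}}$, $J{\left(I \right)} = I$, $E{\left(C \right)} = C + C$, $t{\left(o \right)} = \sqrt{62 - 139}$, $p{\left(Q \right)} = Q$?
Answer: $\frac{\sqrt{615 + 25 \sqrt{320 + i \sqrt{77}}}}{5} \approx 6.5185 + 0.018811 i$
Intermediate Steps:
$z = \frac{123}{5}$ ($z = \left(- \frac{1}{5}\right) \left(-123\right) = \frac{123}{5} \approx 24.6$)
$t{\left(o \right)} = i \sqrt{77}$ ($t{\left(o \right)} = \sqrt{-77} = i \sqrt{77}$)
$E{\left(C \right)} = 2 C$
$d = \sqrt{320 + i \sqrt{77}}$ ($d = \sqrt{i \sqrt{77} + 2 \cdot 160} = \sqrt{i \sqrt{77} + 320} = \sqrt{320 + i \sqrt{77}} \approx 17.89 + 0.2452 i$)
$\sqrt{J{\left(z \right)} + d} = \sqrt{\frac{123}{5} + \sqrt{320 + i \sqrt{77}}}$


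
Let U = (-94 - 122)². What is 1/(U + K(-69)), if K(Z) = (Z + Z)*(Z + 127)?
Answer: 1/38652 ≈ 2.5872e-5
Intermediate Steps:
K(Z) = 2*Z*(127 + Z) (K(Z) = (2*Z)*(127 + Z) = 2*Z*(127 + Z))
U = 46656 (U = (-216)² = 46656)
1/(U + K(-69)) = 1/(46656 + 2*(-69)*(127 - 69)) = 1/(46656 + 2*(-69)*58) = 1/(46656 - 8004) = 1/38652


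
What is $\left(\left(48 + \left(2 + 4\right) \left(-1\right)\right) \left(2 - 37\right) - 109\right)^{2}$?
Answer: $2493241$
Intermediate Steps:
$\left(\left(48 + \left(2 + 4\right) \left(-1\right)\right) \left(2 - 37\right) - 109\right)^{2} = \left(\left(48 + 6 \left(-1\right)\right) \left(-35\right) - 109\right)^{2} = \left(\left(48 - 6\right) \left(-35\right) - 109\right)^{2} = \left(42 \left(-35\right) - 109\right)^{2} = \left(-1470 - 109\right)^{2} = \left(-1579\right)^{2} = 2493241$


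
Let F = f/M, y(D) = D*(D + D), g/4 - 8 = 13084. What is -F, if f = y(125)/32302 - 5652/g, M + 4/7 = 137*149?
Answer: -424062653/10071099277068 ≈ -4.2107e-5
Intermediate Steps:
g = 52368 (g = 32 + 4*13084 = 32 + 52336 = 52368)
M = 142887/7 (M = -4/7 + 137*149 = -4/7 + 20413 = 142887/7 ≈ 20412.)
y(D) = 2*D**2 (y(D) = D*(2*D) = 2*D**2)
f = 60580379/70482964 (f = (2*125**2)/32302 - 5652/52368 = (2*15625)*(1/32302) - 5652*1/52368 = 31250*(1/32302) - 471/4364 = 15625/16151 - 471/4364 = 60580379/70482964 ≈ 0.85950)
F = 424062653/10071099277068 (F = 60580379/(70482964*(142887/7)) = (60580379/70482964)*(7/142887) = 424062653/10071099277068 ≈ 4.2107e-5)
-F = -1*424062653/10071099277068 = -424062653/10071099277068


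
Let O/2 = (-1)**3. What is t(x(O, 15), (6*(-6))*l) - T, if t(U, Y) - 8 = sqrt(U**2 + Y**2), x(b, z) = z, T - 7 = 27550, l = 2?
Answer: -27549 + 3*sqrt(601) ≈ -27475.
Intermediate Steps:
O = -2 (O = 2*(-1)**3 = 2*(-1) = -2)
T = 27557 (T = 7 + 27550 = 27557)
t(U, Y) = 8 + sqrt(U**2 + Y**2)
t(x(O, 15), (6*(-6))*l) - T = (8 + sqrt(15**2 + ((6*(-6))*2)**2)) - 1*27557 = (8 + sqrt(225 + (-36*2)**2)) - 27557 = (8 + sqrt(225 + (-72)**2)) - 27557 = (8 + sqrt(225 + 5184)) - 27557 = (8 + sqrt(5409)) - 27557 = (8 + 3*sqrt(601)) - 27557 = -27549 + 3*sqrt(601)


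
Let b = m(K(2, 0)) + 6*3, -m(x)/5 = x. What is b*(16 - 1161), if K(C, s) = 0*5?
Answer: -20610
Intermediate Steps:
K(C, s) = 0
m(x) = -5*x
b = 18 (b = -5*0 + 6*3 = 0 + 18 = 18)
b*(16 - 1161) = 18*(16 - 1161) = 18*(-1145) = -20610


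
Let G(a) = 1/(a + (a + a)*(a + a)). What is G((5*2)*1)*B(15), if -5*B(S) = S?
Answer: -3/410 ≈ -0.0073171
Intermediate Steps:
B(S) = -S/5
G(a) = 1/(a + 4*a²) (G(a) = 1/(a + (2*a)*(2*a)) = 1/(a + 4*a²))
G((5*2)*1)*B(15) = (1/((((5*2)*1))*(1 + 4*((5*2)*1))))*(-⅕*15) = (1/(((10*1))*(1 + 4*(10*1))))*(-3) = (1/(10*(1 + 4*10)))*(-3) = (1/(10*(1 + 40)))*(-3) = ((⅒)/41)*(-3) = ((⅒)*(1/41))*(-3) = (1/410)*(-3) = -3/410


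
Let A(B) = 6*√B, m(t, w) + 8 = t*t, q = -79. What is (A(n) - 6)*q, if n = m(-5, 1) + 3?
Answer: 474 - 948*√5 ≈ -1645.8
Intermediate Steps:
m(t, w) = -8 + t² (m(t, w) = -8 + t*t = -8 + t²)
n = 20 (n = (-8 + (-5)²) + 3 = (-8 + 25) + 3 = 17 + 3 = 20)
(A(n) - 6)*q = (6*√20 - 6)*(-79) = (6*(2*√5) - 6)*(-79) = (12*√5 - 6)*(-79) = (-6 + 12*√5)*(-79) = 474 - 948*√5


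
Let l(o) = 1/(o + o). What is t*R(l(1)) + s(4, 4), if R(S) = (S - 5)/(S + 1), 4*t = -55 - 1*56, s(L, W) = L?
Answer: 349/4 ≈ 87.250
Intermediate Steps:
l(o) = 1/(2*o)
t = -111/4 (t = (-55 - 1*56)/4 = (-55 - 56)/4 = (1/4)*(-111) = -111/4 ≈ -27.750)
R(S) = (-5 + S)/(1 + S)
t*R(l(1)) + s(4, 4) = -111*(-5 + (1/2)/1)/(4*(1 + (1/2)/1)) + 4 = -111*(-5 + (1/2)*1)/(4*(1 + (1/2)*1)) + 4 = -111*(-5 + 1/2)/(4*(1 + 1/2)) + 4 = -111*(-9)/(4*3/2*2) + 4 = -37*(-9)/(2*2) + 4 = -111/4*(-3) + 4 = 333/4 + 4 = 349/4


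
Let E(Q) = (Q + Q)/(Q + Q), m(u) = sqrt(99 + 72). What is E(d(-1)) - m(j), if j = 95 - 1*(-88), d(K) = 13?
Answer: 1 - 3*sqrt(19) ≈ -12.077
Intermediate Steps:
j = 183 (j = 95 + 88 = 183)
m(u) = 3*sqrt(19) (m(u) = sqrt(171) = 3*sqrt(19))
E(Q) = 1 (E(Q) = (2*Q)/((2*Q)) = (2*Q)*(1/(2*Q)) = 1)
E(d(-1)) - m(j) = 1 - 3*sqrt(19)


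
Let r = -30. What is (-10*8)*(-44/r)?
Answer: -352/3 ≈ -117.33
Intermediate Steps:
(-10*8)*(-44/r) = (-10*8)*(-44/(-30)) = -(-3520)*(-1)/30 = -80*22/15 = -352/3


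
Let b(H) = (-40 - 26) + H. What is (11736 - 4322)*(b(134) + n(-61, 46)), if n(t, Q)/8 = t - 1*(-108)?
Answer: 3291816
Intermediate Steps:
n(t, Q) = 864 + 8*t (n(t, Q) = 8*(t - 1*(-108)) = 8*(t + 108) = 8*(108 + t) = 864 + 8*t)
b(H) = -66 + H
(11736 - 4322)*(b(134) + n(-61, 46)) = (11736 - 4322)*((-66 + 134) + (864 + 8*(-61))) = 7414*(68 + (864 - 488)) = 7414*(68 + 376) = 7414*444 = 3291816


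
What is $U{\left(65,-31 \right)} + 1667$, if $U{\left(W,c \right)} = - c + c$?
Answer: $1667$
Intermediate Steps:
$U{\left(W,c \right)} = 0$
$U{\left(65,-31 \right)} + 1667 = 0 + 1667 = 1667$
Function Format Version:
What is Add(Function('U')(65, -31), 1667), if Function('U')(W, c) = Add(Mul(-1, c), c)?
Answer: 1667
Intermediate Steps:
Function('U')(W, c) = 0
Add(Function('U')(65, -31), 1667) = Add(0, 1667) = 1667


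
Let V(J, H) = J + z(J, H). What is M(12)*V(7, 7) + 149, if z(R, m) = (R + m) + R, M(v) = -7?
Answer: -47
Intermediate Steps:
z(R, m) = m + 2*R
V(J, H) = H + 3*J (V(J, H) = J + (H + 2*J) = H + 3*J)
M(12)*V(7, 7) + 149 = -7*(7 + 3*7) + 149 = -7*(7 + 21) + 149 = -7*28 + 149 = -196 + 149 = -47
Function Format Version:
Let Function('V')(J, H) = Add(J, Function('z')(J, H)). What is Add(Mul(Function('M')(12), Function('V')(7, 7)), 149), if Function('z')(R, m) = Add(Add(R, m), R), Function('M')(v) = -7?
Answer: -47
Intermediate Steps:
Function('z')(R, m) = Add(m, Mul(2, R))
Function('V')(J, H) = Add(H, Mul(3, J)) (Function('V')(J, H) = Add(J, Add(H, Mul(2, J))) = Add(H, Mul(3, J)))
Add(Mul(Function('M')(12), Function('V')(7, 7)), 149) = Add(Mul(-7, Add(7, Mul(3, 7))), 149) = Add(Mul(-7, Add(7, 21)), 149) = Add(Mul(-7, 28), 149) = Add(-196, 149) = -47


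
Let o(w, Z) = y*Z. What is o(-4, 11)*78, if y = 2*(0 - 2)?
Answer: -3432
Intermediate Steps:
y = -4 (y = 2*(-2) = -4)
o(w, Z) = -4*Z
o(-4, 11)*78 = -4*11*78 = -44*78 = -3432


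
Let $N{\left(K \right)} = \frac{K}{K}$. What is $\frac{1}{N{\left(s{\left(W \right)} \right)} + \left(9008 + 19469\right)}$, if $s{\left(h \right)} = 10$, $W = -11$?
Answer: $\frac{1}{28478} \approx 3.5115 \cdot 10^{-5}$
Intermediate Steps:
$N{\left(K \right)} = 1$
$\frac{1}{N{\left(s{\left(W \right)} \right)} + \left(9008 + 19469\right)} = \frac{1}{1 + \left(9008 + 19469\right)} = \frac{1}{1 + 28477} = \frac{1}{28478}$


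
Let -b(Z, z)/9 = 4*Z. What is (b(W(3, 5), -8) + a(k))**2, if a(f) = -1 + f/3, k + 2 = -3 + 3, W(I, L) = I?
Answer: 108241/9 ≈ 12027.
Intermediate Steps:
k = -2 (k = -2 + (-3 + 3) = -2 + 0 = -2)
b(Z, z) = -36*Z
a(f) = -1 + f/3
(b(W(3, 5), -8) + a(k))**2 = (-36*3 + (-1 + (1/3)*(-2)))**2 = (-108 + (-1 - 2/3))**2 = (-108 - 5/3)**2 = (-329/3)**2 = 108241/9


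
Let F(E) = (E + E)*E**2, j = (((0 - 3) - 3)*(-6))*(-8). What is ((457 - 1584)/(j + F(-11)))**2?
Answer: 1270129/8702500 ≈ 0.14595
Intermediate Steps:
j = -288 (j = ((-3 - 3)*(-6))*(-8) = -6*(-6)*(-8) = 36*(-8) = -288)
F(E) = 2*E**3 (F(E) = (2*E)*E**2 = 2*E**3)
((457 - 1584)/(j + F(-11)))**2 = ((457 - 1584)/(-288 + 2*(-11)**3))**2 = (-1127/(-288 + 2*(-1331)))**2 = (-1127/(-288 - 2662))**2 = (-1127/(-2950))**2 = (-1127*(-1/2950))**2 = (1127/2950)**2 = 1270129/8702500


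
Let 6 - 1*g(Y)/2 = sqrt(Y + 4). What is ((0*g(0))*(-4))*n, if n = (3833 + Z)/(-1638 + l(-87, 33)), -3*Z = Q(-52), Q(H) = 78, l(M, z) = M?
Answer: 0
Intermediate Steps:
Z = -26 (Z = -1/3*78 = -26)
g(Y) = 12 - 2*sqrt(4 + Y) (g(Y) = 12 - 2*sqrt(Y + 4) = 12 - 2*sqrt(4 + Y))
n = -1269/575 (n = (3833 - 26)/(-1638 - 87) = 3807/(-1725) = 3807*(-1/1725) = -1269/575 ≈ -2.2070)
((0*g(0))*(-4))*n = ((0*(12 - 2*sqrt(4 + 0)))*(-4))*(-1269/575) = ((0*(12 - 2*sqrt(4)))*(-4))*(-1269/575) = ((0*(12 - 2*2))*(-4))*(-1269/575) = ((0*(12 - 4))*(-4))*(-1269/575) = ((0*8)*(-4))*(-1269/575) = (0*(-4))*(-1269/575) = 0*(-1269/575) = 0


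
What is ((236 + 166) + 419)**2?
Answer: 674041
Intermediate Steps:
((236 + 166) + 419)**2 = (402 + 419)**2 = 821**2 = 674041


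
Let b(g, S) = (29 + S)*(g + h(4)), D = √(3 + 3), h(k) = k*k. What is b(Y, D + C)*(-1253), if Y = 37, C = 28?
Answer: -3785313 - 66409*√6 ≈ -3.9480e+6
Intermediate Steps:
h(k) = k²
D = √6 ≈ 2.4495
b(g, S) = (16 + g)*(29 + S) (b(g, S) = (29 + S)*(g + 4²) = (29 + S)*(g + 16) = (29 + S)*(16 + g) = (16 + g)*(29 + S))
b(Y, D + C)*(-1253) = (464 + 16*(√6 + 28) + 29*37 + (√6 + 28)*37)*(-1253) = (464 + 16*(28 + √6) + 1073 + (28 + √6)*37)*(-1253) = (464 + (448 + 16*√6) + 1073 + (1036 + 37*√6))*(-1253) = (3021 + 53*√6)*(-1253) = -3785313 - 66409*√6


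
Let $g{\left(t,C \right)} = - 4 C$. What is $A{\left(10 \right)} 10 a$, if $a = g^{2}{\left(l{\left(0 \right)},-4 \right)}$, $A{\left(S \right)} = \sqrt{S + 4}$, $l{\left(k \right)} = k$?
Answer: $2560 \sqrt{14} \approx 9578.6$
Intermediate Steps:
$A{\left(S \right)} = \sqrt{4 + S}$
$a = 256$ ($a = \left(\left(-4\right) \left(-4\right)\right)^{2} = 16^{2} = 256$)
$A{\left(10 \right)} 10 a = \sqrt{4 + 10} \cdot 10 \cdot 256 = \sqrt{14} \cdot 10 \cdot 256 = 10 \sqrt{14} \cdot 256 = 2560 \sqrt{14}$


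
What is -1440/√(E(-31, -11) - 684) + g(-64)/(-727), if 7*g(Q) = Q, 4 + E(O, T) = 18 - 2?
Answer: 64/5089 + 60*I*√42/7 ≈ 0.012576 + 55.549*I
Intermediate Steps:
E(O, T) = 12 (E(O, T) = -4 + (18 - 2) = -4 + 16 = 12)
g(Q) = Q/7
-1440/√(E(-31, -11) - 684) + g(-64)/(-727) = -1440/√(12 - 684) + ((⅐)*(-64))/(-727) = -1440*(-I*√42/168) - 64/7*(-1/727) = -1440*(-I*√42/168) + 64/5089 = -(-60)*I*√42/7 + 64/5089 = 60*I*√42/7 + 64/5089 = 64/5089 + 60*I*√42/7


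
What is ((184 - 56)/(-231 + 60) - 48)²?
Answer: 69488896/29241 ≈ 2376.4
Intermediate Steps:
((184 - 56)/(-231 + 60) - 48)² = (128/(-171) - 48)² = (128*(-1/171) - 48)² = (-128/171 - 48)² = (-8336/171)² = 69488896/29241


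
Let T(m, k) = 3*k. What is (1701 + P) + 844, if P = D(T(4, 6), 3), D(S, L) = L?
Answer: 2548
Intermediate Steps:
P = 3
(1701 + P) + 844 = (1701 + 3) + 844 = 1704 + 844 = 2548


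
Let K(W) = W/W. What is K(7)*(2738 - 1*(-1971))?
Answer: 4709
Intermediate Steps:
K(W) = 1
K(7)*(2738 - 1*(-1971)) = 1*(2738 - 1*(-1971)) = 1*(2738 + 1971) = 1*4709 = 4709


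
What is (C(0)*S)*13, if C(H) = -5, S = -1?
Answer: 65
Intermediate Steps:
(C(0)*S)*13 = -5*(-1)*13 = 5*13 = 65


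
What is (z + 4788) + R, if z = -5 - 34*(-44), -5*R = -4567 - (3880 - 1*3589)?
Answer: 36253/5 ≈ 7250.6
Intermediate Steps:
R = 4858/5 (R = -(-4567 - (3880 - 1*3589))/5 = -(-4567 - (3880 - 3589))/5 = -(-4567 - 1*291)/5 = -(-4567 - 291)/5 = -⅕*(-4858) = 4858/5 ≈ 971.60)
z = 1491 (z = -5 + 1496 = 1491)
(z + 4788) + R = (1491 + 4788) + 4858/5 = 6279 + 4858/5 = 36253/5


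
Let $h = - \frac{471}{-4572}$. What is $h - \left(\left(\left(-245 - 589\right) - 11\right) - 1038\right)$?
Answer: $\frac{2869849}{1524} \approx 1883.1$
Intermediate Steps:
$h = \frac{157}{1524}$ ($h = \left(-471\right) \left(- \frac{1}{4572}\right) = \frac{157}{1524} \approx 0.10302$)
$h - \left(\left(\left(-245 - 589\right) - 11\right) - 1038\right) = \frac{157}{1524} - \left(\left(\left(-245 - 589\right) - 11\right) - 1038\right) = \frac{157}{1524} - \left(\left(-834 - 11\right) - 1038\right) = \frac{157}{1524} - \left(-845 - 1038\right) = \frac{157}{1524} - -1883 = \frac{157}{1524} + 1883 = \frac{2869849}{1524}$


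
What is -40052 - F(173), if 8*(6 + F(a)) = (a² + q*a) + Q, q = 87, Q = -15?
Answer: -365333/8 ≈ -45667.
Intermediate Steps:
F(a) = -63/8 + a²/8 + 87*a/8 (F(a) = -6 + ((a² + 87*a) - 15)/8 = -6 + (-15 + a² + 87*a)/8 = -6 + (-15/8 + a²/8 + 87*a/8) = -63/8 + a²/8 + 87*a/8)
-40052 - F(173) = -40052 - (-63/8 + (⅛)*173² + (87/8)*173) = -40052 - (-63/8 + (⅛)*29929 + 15051/8) = -40052 - (-63/8 + 29929/8 + 15051/8) = -40052 - 1*44917/8 = -40052 - 44917/8 = -365333/8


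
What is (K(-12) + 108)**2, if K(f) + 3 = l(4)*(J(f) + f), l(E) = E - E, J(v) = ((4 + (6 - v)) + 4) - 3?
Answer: 11025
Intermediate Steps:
J(v) = 11 - v (J(v) = ((10 - v) + 4) - 3 = (14 - v) - 3 = 11 - v)
l(E) = 0
K(f) = -3 (K(f) = -3 + 0*((11 - f) + f) = -3 + 0*11 = -3 + 0 = -3)
(K(-12) + 108)**2 = (-3 + 108)**2 = 105**2 = 11025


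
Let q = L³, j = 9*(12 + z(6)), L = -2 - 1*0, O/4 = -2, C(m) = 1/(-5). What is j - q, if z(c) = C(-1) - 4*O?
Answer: 2011/5 ≈ 402.20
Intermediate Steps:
C(m) = -⅕
O = -8 (O = 4*(-2) = -8)
L = -2 (L = -2 + 0 = -2)
z(c) = 159/5 (z(c) = -⅕ - 4*(-8) = -⅕ + 32 = 159/5)
j = 1971/5 (j = 9*(12 + 159/5) = 9*(219/5) = 1971/5 ≈ 394.20)
q = -8 (q = (-2)³ = -8)
j - q = 1971/5 - 1*(-8) = 1971/5 + 8 = 2011/5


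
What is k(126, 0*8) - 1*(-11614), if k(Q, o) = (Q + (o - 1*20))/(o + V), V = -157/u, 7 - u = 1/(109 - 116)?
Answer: 12758486/1099 ≈ 11609.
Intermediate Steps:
u = 50/7 (u = 7 - 1/(109 - 116) = 7 - 1/(-7) = 7 - 1*(-1/7) = 7 + 1/7 = 50/7 ≈ 7.1429)
V = -1099/50 (V = -157/50/7 = -157*7/50 = -1099/50 ≈ -21.980)
k(Q, o) = (-20 + Q + o)/(-1099/50 + o) (k(Q, o) = (Q + (o - 1*20))/(o - 1099/50) = (Q + (o - 20))/(-1099/50 + o) = (Q + (-20 + o))/(-1099/50 + o) = (-20 + Q + o)/(-1099/50 + o))
k(126, 0*8) - 1*(-11614) = 50*(-20 + 126 + 0*8)/(-1099 + 50*(0*8)) - 1*(-11614) = 50*(-20 + 126 + 0)/(-1099 + 50*0) + 11614 = 50*106/(-1099 + 0) + 11614 = 50*106/(-1099) + 11614 = 50*(-1/1099)*106 + 11614 = -5300/1099 + 11614 = 12758486/1099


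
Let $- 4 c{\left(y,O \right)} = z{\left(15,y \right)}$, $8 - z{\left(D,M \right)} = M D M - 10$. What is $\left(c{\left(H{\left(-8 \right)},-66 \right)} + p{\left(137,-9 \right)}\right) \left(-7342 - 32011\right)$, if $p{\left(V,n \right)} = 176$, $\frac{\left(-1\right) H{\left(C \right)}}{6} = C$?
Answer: $- \frac{693517919}{2} \approx -3.4676 \cdot 10^{8}$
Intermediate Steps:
$z{\left(D,M \right)} = 18 - D M^{2}$ ($z{\left(D,M \right)} = 8 - \left(M D M - 10\right) = 8 - \left(D M M - 10\right) = 8 - \left(D M^{2} - 10\right) = 8 - \left(-10 + D M^{2}\right) = 18 - D M^{2}$)
$H{\left(C \right)} = - 6 C$
$c{\left(y,O \right)} = - \frac{9}{2} + \frac{15 y^{2}}{4}$ ($c{\left(y,O \right)} = - \frac{18 - 15 y^{2}}{4} = - \frac{9}{2} + \frac{15 y^{2}}{4}$)
$\left(c{\left(H{\left(-8 \right)},-66 \right)} + p{\left(137,-9 \right)}\right) \left(-7342 - 32011\right) = \left(\left(- \frac{9}{2} + \frac{15 \left(\left(-6\right) \left(-8\right)\right)^{2}}{4}\right) + 176\right) \left(-7342 - 32011\right) = \left(\left(- \frac{9}{2} + \frac{15 \cdot 48^{2}}{4}\right) + 176\right) \left(-39353\right) = \left(\left(- \frac{9}{2} + \frac{15}{4} \cdot 2304\right) + 176\right) \left(-39353\right) = \left(\left(- \frac{9}{2} + 8640\right) + 176\right) \left(-39353\right) = \left(\frac{17271}{2} + 176\right) \left(-39353\right) = \frac{17623}{2} \left(-39353\right) = - \frac{693517919}{2}$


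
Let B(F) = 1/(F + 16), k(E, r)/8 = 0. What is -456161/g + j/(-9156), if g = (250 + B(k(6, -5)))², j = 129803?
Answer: -3147098743499/146569257156 ≈ -21.472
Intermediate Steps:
k(E, r) = 0 (k(E, r) = 8*0 = 0)
B(F) = 1/(16 + F)
g = 16008001/256 (g = (250 + 1/(16 + 0))² = (250 + 1/16)² = (4001/16)² = 16008001/256 ≈ 62531.)
-456161/g + j/(-9156) = -456161/16008001/256 + 129803/(-9156) = -456161*256/16008001 + 129803*(-1/9156) = -116777216/16008001 - 129803/9156 = -3147098743499/146569257156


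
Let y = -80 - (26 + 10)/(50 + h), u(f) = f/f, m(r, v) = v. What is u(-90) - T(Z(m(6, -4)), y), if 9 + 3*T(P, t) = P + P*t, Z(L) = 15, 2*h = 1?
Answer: 40659/101 ≈ 402.56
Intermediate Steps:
u(f) = 1
h = ½ (h = (½)*1 = ½ ≈ 0.50000)
y = -8152/101 (y = -80 - (26 + 10)/(50 + ½) = -80 - 36/101/2 = -80 - 36*2/101 = -80 - 1*72/101 = -80 - 72/101 = -8152/101 ≈ -80.713)
T(P, t) = -3 + P/3 + P*t/3 (T(P, t) = -3 + (P + P*t)/3 = -3 + (P/3 + P*t/3) = -3 + P/3 + P*t/3)
u(-90) - T(Z(m(6, -4)), y) = 1 - (-3 + (⅓)*15 + (⅓)*15*(-8152/101)) = 1 - (-3 + 5 - 40760/101) = 1 - 1*(-40558/101) = 1 + 40558/101 = 40659/101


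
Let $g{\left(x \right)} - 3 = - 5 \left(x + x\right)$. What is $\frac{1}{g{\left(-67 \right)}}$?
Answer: $\frac{1}{673} \approx 0.0014859$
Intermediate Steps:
$g{\left(x \right)} = 3 - 10 x$ ($g{\left(x \right)} = 3 - 5 \left(x + x\right) = 3 - 5 \cdot 2 x = 3 - 10 x$)
$\frac{1}{g{\left(-67 \right)}} = \frac{1}{3 - -670} = \frac{1}{3 + 670} = \frac{1}{673}$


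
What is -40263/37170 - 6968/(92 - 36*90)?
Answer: 11021053/9750930 ≈ 1.1303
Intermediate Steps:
-40263/37170 - 6968/(92 - 36*90) = -40263*1/37170 - 6968/(92 - 3240) = -13421/12390 - 6968/(-3148) = -13421/12390 - 6968*(-1/3148) = -13421/12390 + 1742/787 = 11021053/9750930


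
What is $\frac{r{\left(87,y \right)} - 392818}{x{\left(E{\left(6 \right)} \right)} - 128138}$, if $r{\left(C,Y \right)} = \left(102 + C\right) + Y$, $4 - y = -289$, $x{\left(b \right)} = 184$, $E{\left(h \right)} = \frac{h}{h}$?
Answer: $\frac{196168}{63977} \approx 3.0662$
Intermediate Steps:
$E{\left(h \right)} = 1$
$y = 293$ ($y = 4 - -289 = 4 + 289 = 293$)
$r{\left(C,Y \right)} = 102 + C + Y$
$\frac{r{\left(87,y \right)} - 392818}{x{\left(E{\left(6 \right)} \right)} - 128138} = \frac{\left(102 + 87 + 293\right) - 392818}{184 - 128138} = \frac{482 - 392818}{-127954} = \left(-392336\right) \left(- \frac{1}{127954}\right) = \frac{196168}{63977}$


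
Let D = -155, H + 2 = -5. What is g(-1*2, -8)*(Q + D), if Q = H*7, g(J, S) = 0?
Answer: 0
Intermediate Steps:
H = -7 (H = -2 - 5 = -7)
Q = -49 (Q = -7*7 = -49)
g(-1*2, -8)*(Q + D) = 0*(-49 - 155) = 0*(-204) = 0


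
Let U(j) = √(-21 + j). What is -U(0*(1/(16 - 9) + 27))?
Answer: -I*√21 ≈ -4.5826*I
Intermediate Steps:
-U(0*(1/(16 - 9) + 27)) = -√(-21 + 0*(1/(16 - 9) + 27)) = -√(-21 + 0*(1/7 + 27)) = -√(-21 + 0*(⅐ + 27)) = -√(-21 + 0*(190/7)) = -√(-21 + 0) = -√(-21) = -I*√21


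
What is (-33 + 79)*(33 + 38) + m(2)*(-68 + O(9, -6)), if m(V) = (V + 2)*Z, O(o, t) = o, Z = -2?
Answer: 3738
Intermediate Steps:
m(V) = -4 - 2*V (m(V) = (V + 2)*(-2) = (2 + V)*(-2) = -4 - 2*V)
(-33 + 79)*(33 + 38) + m(2)*(-68 + O(9, -6)) = (-33 + 79)*(33 + 38) + (-4 - 2*2)*(-68 + 9) = 46*71 + (-4 - 4)*(-59) = 3266 - 8*(-59) = 3266 + 472 = 3738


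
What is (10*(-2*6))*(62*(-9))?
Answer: 66960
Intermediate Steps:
(10*(-2*6))*(62*(-9)) = (10*(-12))*(-558) = -120*(-558) = 66960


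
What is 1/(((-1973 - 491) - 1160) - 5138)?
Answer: -1/8762 ≈ -0.00011413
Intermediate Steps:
1/(((-1973 - 491) - 1160) - 5138) = 1/((-2464 - 1160) - 5138) = 1/(-3624 - 5138) = 1/(-8762) = -1/8762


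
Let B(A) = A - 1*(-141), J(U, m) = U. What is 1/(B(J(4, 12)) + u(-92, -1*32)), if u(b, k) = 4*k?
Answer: 1/17 ≈ 0.058824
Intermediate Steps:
B(A) = 141 + A (B(A) = A + 141 = 141 + A)
1/(B(J(4, 12)) + u(-92, -1*32)) = 1/((141 + 4) + 4*(-1*32)) = 1/(145 + 4*(-32)) = 1/(145 - 128) = 1/17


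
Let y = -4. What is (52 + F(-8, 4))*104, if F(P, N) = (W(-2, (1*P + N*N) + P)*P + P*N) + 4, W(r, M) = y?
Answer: 5824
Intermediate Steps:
W(r, M) = -4
F(P, N) = 4 - 4*P + N*P (F(P, N) = (-4*P + P*N) + 4 = (-4*P + N*P) + 4 = 4 - 4*P + N*P)
(52 + F(-8, 4))*104 = (52 + (4 - 4*(-8) + 4*(-8)))*104 = (52 + (4 + 32 - 32))*104 = (52 + 4)*104 = 56*104 = 5824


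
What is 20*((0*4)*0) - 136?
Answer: -136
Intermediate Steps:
20*((0*4)*0) - 136 = 20*(0*0) - 136 = 20*0 - 136 = 0 - 136 = -136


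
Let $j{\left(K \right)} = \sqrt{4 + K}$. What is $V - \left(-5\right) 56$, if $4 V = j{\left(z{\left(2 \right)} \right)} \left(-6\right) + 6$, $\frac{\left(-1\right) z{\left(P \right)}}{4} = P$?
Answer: $\frac{563}{2} - 3 i \approx 281.5 - 3.0 i$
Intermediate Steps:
$z{\left(P \right)} = - 4 P$
$V = \frac{3}{2} - 3 i$ ($V = \frac{\sqrt{4 - 8} \left(-6\right) + 6}{4} = \frac{\sqrt{-4} \left(-6\right) + 6}{4} = \frac{2 i \left(-6\right) + 6}{4} = \frac{- 12 i + 6}{4} = \frac{6 - 12 i}{4} = \frac{3}{2} - 3 i \approx 1.5 - 3.0 i$)
$V - \left(-5\right) 56 = \left(\frac{3}{2} - 3 i\right) - \left(-5\right) 56 = \left(\frac{3}{2} - 3 i\right) - -280 = \left(\frac{3}{2} - 3 i\right) + 280 = \frac{563}{2} - 3 i$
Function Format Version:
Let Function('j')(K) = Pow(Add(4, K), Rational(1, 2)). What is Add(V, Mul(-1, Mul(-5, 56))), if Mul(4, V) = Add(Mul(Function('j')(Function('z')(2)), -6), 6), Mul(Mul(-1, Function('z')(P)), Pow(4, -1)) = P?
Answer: Add(Rational(563, 2), Mul(-3, I)) ≈ Add(281.50, Mul(-3.0000, I))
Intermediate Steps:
Function('z')(P) = Mul(-4, P)
V = Add(Rational(3, 2), Mul(-3, I)) (V = Mul(Rational(1, 4), Add(Mul(Pow(Add(4, Mul(-4, 2)), Rational(1, 2)), -6), 6)) = Mul(Rational(1, 4), Add(Mul(Pow(Add(4, -8), Rational(1, 2)), -6), 6)) = Mul(Rational(1, 4), Add(Mul(Pow(-4, Rational(1, 2)), -6), 6)) = Mul(Rational(1, 4), Add(Mul(Mul(2, I), -6), 6)) = Mul(Rational(1, 4), Add(Mul(-12, I), 6)) = Mul(Rational(1, 4), Add(6, Mul(-12, I))) = Add(Rational(3, 2), Mul(-3, I)) ≈ Add(1.5000, Mul(-3.0000, I)))
Add(V, Mul(-1, Mul(-5, 56))) = Add(Add(Rational(3, 2), Mul(-3, I)), Mul(-1, Mul(-5, 56))) = Add(Add(Rational(3, 2), Mul(-3, I)), Mul(-1, -280)) = Add(Add(Rational(3, 2), Mul(-3, I)), 280) = Add(Rational(563, 2), Mul(-3, I))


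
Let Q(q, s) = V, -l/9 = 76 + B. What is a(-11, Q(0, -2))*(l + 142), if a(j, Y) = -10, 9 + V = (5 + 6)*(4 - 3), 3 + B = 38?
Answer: 8570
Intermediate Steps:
B = 35 (B = -3 + 38 = 35)
l = -999 (l = -9*(76 + 35) = -9*111 = -999)
V = 2 (V = -9 + (5 + 6)*(4 - 3) = -9 + 11*1 = -9 + 11 = 2)
Q(q, s) = 2
a(-11, Q(0, -2))*(l + 142) = -10*(-999 + 142) = -10*(-857) = 8570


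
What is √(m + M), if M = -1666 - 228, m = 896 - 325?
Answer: 21*I*√3 ≈ 36.373*I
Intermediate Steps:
m = 571
M = -1894
√(m + M) = √(571 - 1894) = √(-1323) = 21*I*√3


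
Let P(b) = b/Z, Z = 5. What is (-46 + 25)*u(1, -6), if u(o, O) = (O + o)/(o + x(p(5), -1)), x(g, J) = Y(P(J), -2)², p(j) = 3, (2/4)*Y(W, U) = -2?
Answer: 105/17 ≈ 6.1765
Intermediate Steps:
P(b) = b/5
Y(W, U) = -4 (Y(W, U) = 2*(-2) = -4)
x(g, J) = 16 (x(g, J) = (-4)² = 16)
u(o, O) = (O + o)/(16 + o) (u(o, O) = (O + o)/(o + 16) = (O + o)/(16 + o))
(-46 + 25)*u(1, -6) = (-46 + 25)*((-6 + 1)/(16 + 1)) = -21*(-5)/17 = -21*(-5/17) = 105/17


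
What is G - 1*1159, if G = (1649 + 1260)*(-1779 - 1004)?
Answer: -8096906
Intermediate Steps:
G = -8095747 (G = 2909*(-2783) = -8095747)
G - 1*1159 = -8095747 - 1*1159 = -8095747 - 1159 = -8096906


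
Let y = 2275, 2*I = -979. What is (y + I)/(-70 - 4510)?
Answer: -3571/9160 ≈ -0.38985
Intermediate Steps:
I = -979/2 (I = (½)*(-979) = -979/2 ≈ -489.50)
(y + I)/(-70 - 4510) = (2275 - 979/2)/(-70 - 4510) = (3571/2)/(-4580) = (3571/2)*(-1/4580) = -3571/9160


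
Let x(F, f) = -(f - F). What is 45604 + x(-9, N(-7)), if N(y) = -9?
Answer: 45604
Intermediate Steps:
x(F, f) = F - f
45604 + x(-9, N(-7)) = 45604 + (-9 - 1*(-9)) = 45604 + (-9 + 9) = 45604 + 0 = 45604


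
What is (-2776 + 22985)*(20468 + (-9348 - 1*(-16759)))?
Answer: 563406711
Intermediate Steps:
(-2776 + 22985)*(20468 + (-9348 - 1*(-16759))) = 20209*(20468 + (-9348 + 16759)) = 20209*(20468 + 7411) = 20209*27879 = 563406711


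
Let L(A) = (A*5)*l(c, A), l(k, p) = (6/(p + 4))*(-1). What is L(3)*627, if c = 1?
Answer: -56430/7 ≈ -8061.4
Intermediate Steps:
l(k, p) = -6/(4 + p) (l(k, p) = (6/(4 + p))*(-1) = -6/(4 + p))
L(A) = -30*A/(4 + A) (L(A) = (A*5)*(-6/(4 + A)) = (5*A)*(-6/(4 + A)) = -30*A/(4 + A))
L(3)*627 = -30*3/(4 + 3)*627 = -30*3/7*627 = -30*3*1/7*627 = -90/7*627 = -56430/7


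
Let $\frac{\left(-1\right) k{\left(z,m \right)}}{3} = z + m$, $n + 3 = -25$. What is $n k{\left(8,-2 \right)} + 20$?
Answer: $524$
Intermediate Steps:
$n = -28$ ($n = -3 - 25 = -28$)
$k{\left(z,m \right)} = - 3 m - 3 z$ ($k{\left(z,m \right)} = - 3 \left(z + m\right) = - 3 \left(m + z\right) = - 3 m - 3 z$)
$n k{\left(8,-2 \right)} + 20 = - 28 \left(\left(-3\right) \left(-2\right) - 24\right) + 20 = - 28 \left(6 - 24\right) + 20 = \left(-28\right) \left(-18\right) + 20 = 504 + 20 = 524$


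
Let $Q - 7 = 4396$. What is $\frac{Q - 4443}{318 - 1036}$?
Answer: $\frac{20}{359} \approx 0.05571$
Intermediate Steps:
$Q = 4403$ ($Q = 7 + 4396 = 4403$)
$\frac{Q - 4443}{318 - 1036} = \frac{4403 - 4443}{318 - 1036} = \frac{4403 - 4443}{-718} = \left(-40\right) \left(- \frac{1}{718}\right) = \frac{20}{359}$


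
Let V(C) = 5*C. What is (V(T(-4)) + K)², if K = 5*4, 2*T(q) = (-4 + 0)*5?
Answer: 900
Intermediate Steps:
T(q) = -10 (T(q) = ((-4 + 0)*5)/2 = (-4*5)/2 = (½)*(-20) = -10)
K = 20
(V(T(-4)) + K)² = (5*(-10) + 20)² = (-50 + 20)² = (-30)² = 900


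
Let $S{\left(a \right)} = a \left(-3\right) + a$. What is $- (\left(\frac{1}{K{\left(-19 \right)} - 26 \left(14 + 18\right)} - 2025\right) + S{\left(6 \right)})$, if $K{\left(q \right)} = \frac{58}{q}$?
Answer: $\frac{32319061}{15866} \approx 2037.0$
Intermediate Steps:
$S{\left(a \right)} = - 2 a$ ($S{\left(a \right)} = - 3 a + a = - 2 a$)
$- (\left(\frac{1}{K{\left(-19 \right)} - 26 \left(14 + 18\right)} - 2025\right) + S{\left(6 \right)}) = - (\left(\frac{1}{\frac{58}{-19} - 26 \left(14 + 18\right)} - 2025\right) - 12) = - (\left(\frac{1}{58 \left(- \frac{1}{19}\right) - 832} - 2025\right) - 12) = - (\left(\frac{1}{- \frac{58}{19} - 832} - 2025\right) - 12) = - (\left(\frac{1}{- \frac{15866}{19}} - 2025\right) - 12) = - (\left(- \frac{19}{15866} - 2025\right) - 12) = - (- \frac{32128669}{15866} - 12) = \left(-1\right) \left(- \frac{32319061}{15866}\right) = \frac{32319061}{15866}$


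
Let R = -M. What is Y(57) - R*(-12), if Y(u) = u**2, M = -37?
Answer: 3693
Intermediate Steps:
R = 37 (R = -1*(-37) = 37)
Y(57) - R*(-12) = 57**2 - 37*(-12) = 3249 - 1*(-444) = 3249 + 444 = 3693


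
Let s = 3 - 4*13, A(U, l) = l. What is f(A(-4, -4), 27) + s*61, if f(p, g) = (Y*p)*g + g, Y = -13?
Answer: -1558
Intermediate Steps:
f(p, g) = g - 13*g*p (f(p, g) = (-13*p)*g + g = -13*g*p + g = g - 13*g*p)
s = -49 (s = 3 - 52 = -49)
f(A(-4, -4), 27) + s*61 = 27*(1 - 13*(-4)) - 49*61 = 27*(1 + 52) - 2989 = 27*53 - 2989 = 1431 - 2989 = -1558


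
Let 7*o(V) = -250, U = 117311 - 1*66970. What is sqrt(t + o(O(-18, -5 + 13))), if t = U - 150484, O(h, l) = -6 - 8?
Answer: I*sqrt(4908757)/7 ≈ 316.51*I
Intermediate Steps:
U = 50341 (U = 117311 - 66970 = 50341)
O(h, l) = -14
t = -100143 (t = 50341 - 150484 = -100143)
o(V) = -250/7 (o(V) = (1/7)*(-250) = -250/7)
sqrt(t + o(O(-18, -5 + 13))) = sqrt(-100143 - 250/7) = sqrt(-701251/7) = I*sqrt(4908757)/7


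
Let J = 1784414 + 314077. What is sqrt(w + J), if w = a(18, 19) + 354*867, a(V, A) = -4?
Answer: sqrt(2405405) ≈ 1550.9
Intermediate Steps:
J = 2098491
w = 306914 (w = -4 + 354*867 = -4 + 306918 = 306914)
sqrt(w + J) = sqrt(306914 + 2098491) = sqrt(2405405)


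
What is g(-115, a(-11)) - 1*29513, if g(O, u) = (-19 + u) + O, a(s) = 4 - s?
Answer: -29632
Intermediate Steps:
g(O, u) = -19 + O + u
g(-115, a(-11)) - 1*29513 = (-19 - 115 + (4 - 1*(-11))) - 1*29513 = (-19 - 115 + (4 + 11)) - 29513 = (-19 - 115 + 15) - 29513 = -119 - 29513 = -29632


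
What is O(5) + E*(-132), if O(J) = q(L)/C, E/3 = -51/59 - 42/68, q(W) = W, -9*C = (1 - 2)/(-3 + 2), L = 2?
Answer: 570600/1003 ≈ 568.89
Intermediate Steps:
C = -⅑ (C = -(1 - 2)/(9*(-3 + 2)) = -(-1)/(9*(-1)) = -(-1)*(-1)/9 = -⅑*1 = -⅑ ≈ -0.11111)
E = -8919/2006 (E = 3*(-51/59 - 42/68) = 3*(-51*1/59 - 42*1/68) = 3*(-51/59 - 21/34) = 3*(-2973/2006) = -8919/2006 ≈ -4.4462)
O(J) = -18 (O(J) = 2/(-⅑) = 2*(-9) = -18)
O(5) + E*(-132) = -18 - 8919/2006*(-132) = -18 + 588654/1003 = 570600/1003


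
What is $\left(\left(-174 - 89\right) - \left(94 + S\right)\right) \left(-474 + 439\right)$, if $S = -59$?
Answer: $10430$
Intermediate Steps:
$\left(\left(-174 - 89\right) - \left(94 + S\right)\right) \left(-474 + 439\right) = \left(\left(-174 - 89\right) - 35\right) \left(-474 + 439\right) = \left(\left(-174 - 89\right) + \left(-94 + 59\right)\right) \left(-35\right) = \left(-263 - 35\right) \left(-35\right) = \left(-298\right) \left(-35\right) = 10430$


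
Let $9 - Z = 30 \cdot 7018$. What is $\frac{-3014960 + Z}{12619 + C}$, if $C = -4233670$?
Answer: $\frac{3225491}{4221051} \approx 0.76414$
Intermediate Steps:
$Z = -210531$ ($Z = 9 - 30 \cdot 7018 = 9 - 210540 = -210531$)
$\frac{-3014960 + Z}{12619 + C} = \frac{-3014960 - 210531}{12619 - 4233670} = - \frac{3225491}{-4221051} = \left(-3225491\right) \left(- \frac{1}{4221051}\right) = \frac{3225491}{4221051}$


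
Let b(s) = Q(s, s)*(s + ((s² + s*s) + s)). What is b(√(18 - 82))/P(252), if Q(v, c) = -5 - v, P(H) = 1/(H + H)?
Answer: 387072 + 475776*I ≈ 3.8707e+5 + 4.7578e+5*I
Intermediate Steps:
P(H) = 1/(2*H)
b(s) = (-5 - s)*(2*s + 2*s²) (b(s) = (-5 - s)*(s + ((s² + s*s) + s)) = (-5 - s)*(s + ((s² + s²) + s)) = (-5 - s)*(s + (2*s² + s)) = (-5 - s)*(s + (s + 2*s²)) = (-5 - s)*(2*s + 2*s²))
b(√(18 - 82))/P(252) = (-2*√(18 - 82)*(1 + √(18 - 82))*(5 + √(18 - 82)))/(((½)/252)) = (-2*√(-64)*(1 + √(-64))*(5 + √(-64)))/(((½)*(1/252))) = (-2*8*I*(1 + 8*I)*(5 + 8*I))/(1/504) = -16*I*(1 + 8*I)*(5 + 8*I)*504 = -8064*I*(1 + 8*I)*(5 + 8*I)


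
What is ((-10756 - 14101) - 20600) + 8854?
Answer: -36603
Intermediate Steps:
((-10756 - 14101) - 20600) + 8854 = (-24857 - 20600) + 8854 = -45457 + 8854 = -36603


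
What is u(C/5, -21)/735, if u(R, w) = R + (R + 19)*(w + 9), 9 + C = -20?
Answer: -821/3675 ≈ -0.22340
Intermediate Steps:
C = -29 (C = -9 - 20 = -29)
u(R, w) = R + (9 + w)*(19 + R) (u(R, w) = R + (19 + R)*(9 + w) = R + (9 + w)*(19 + R))
u(C/5, -21)/735 = (171 + 10*(-29/5) + 19*(-21) - 29/5*(-21))/735 = (171 + 10*(-29*1/5) - 399 - 29*1/5*(-21))*(1/735) = (171 + 10*(-29/5) - 399 - 29/5*(-21))*(1/735) = (171 - 58 - 399 + 609/5)*(1/735) = -821/5*1/735 = -821/3675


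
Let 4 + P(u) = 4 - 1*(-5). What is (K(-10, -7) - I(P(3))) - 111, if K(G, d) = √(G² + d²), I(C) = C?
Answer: -116 + √149 ≈ -103.79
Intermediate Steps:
P(u) = 5 (P(u) = -4 + (4 - 1*(-5)) = -4 + (4 + 5) = -4 + 9 = 5)
(K(-10, -7) - I(P(3))) - 111 = (√((-10)² + (-7)²) - 1*5) - 111 = (√(100 + 49) - 5) - 111 = (√149 - 5) - 111 = (-5 + √149) - 111 = -116 + √149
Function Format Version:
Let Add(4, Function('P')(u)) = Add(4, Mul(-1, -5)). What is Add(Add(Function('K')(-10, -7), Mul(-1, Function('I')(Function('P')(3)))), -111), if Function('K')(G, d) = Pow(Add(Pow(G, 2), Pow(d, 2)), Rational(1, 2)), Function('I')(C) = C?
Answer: Add(-116, Pow(149, Rational(1, 2))) ≈ -103.79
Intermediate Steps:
Function('P')(u) = 5 (Function('P')(u) = Add(-4, Add(4, Mul(-1, -5))) = Add(-4, Add(4, 5)) = Add(-4, 9) = 5)
Add(Add(Function('K')(-10, -7), Mul(-1, Function('I')(Function('P')(3)))), -111) = Add(Add(Pow(Add(Pow(-10, 2), Pow(-7, 2)), Rational(1, 2)), Mul(-1, 5)), -111) = Add(Add(Pow(Add(100, 49), Rational(1, 2)), -5), -111) = Add(Add(Pow(149, Rational(1, 2)), -5), -111) = Add(Add(-5, Pow(149, Rational(1, 2))), -111) = Add(-116, Pow(149, Rational(1, 2)))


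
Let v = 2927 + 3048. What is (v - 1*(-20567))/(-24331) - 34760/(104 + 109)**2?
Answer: -2049929558/1103873139 ≈ -1.8570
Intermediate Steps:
v = 5975
(v - 1*(-20567))/(-24331) - 34760/(104 + 109)**2 = (5975 - 1*(-20567))/(-24331) - 34760/(104 + 109)**2 = (5975 + 20567)*(-1/24331) - 34760/(213**2) = 26542*(-1/24331) - 34760/45369 = -26542/24331 - 34760*1/45369 = -26542/24331 - 34760/45369 = -2049929558/1103873139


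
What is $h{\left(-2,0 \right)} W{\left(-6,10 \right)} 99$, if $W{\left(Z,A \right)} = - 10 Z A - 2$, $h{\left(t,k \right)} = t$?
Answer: $-118404$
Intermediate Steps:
$W{\left(Z,A \right)} = -2 - 10 A Z$ ($W{\left(Z,A \right)} = - 10 A Z - 2 = -2 - 10 A Z$)
$h{\left(-2,0 \right)} W{\left(-6,10 \right)} 99 = - 2 \left(-2 - 100 \left(-6\right)\right) 99 = - 2 \left(-2 + 600\right) 99 = \left(-2\right) 598 \cdot 99 = \left(-1196\right) 99 = -118404$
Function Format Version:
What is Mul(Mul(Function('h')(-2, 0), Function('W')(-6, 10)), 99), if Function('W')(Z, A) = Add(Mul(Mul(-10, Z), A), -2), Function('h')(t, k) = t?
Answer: -118404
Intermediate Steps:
Function('W')(Z, A) = Add(-2, Mul(-10, A, Z)) (Function('W')(Z, A) = Add(Mul(-10, A, Z), -2) = Add(-2, Mul(-10, A, Z)))
Mul(Mul(Function('h')(-2, 0), Function('W')(-6, 10)), 99) = Mul(Mul(-2, Add(-2, Mul(-10, 10, -6))), 99) = Mul(Mul(-2, Add(-2, 600)), 99) = Mul(Mul(-2, 598), 99) = Mul(-1196, 99) = -118404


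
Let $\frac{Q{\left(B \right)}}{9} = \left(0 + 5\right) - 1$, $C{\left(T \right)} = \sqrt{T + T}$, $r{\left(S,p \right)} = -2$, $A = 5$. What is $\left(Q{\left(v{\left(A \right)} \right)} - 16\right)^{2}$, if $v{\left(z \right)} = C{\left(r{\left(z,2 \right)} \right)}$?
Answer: $400$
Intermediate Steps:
$C{\left(T \right)} = \sqrt{2} \sqrt{T}$ ($C{\left(T \right)} = \sqrt{2 T} = \sqrt{2} \sqrt{T}$)
$v{\left(z \right)} = 2 i$ ($v{\left(z \right)} = \sqrt{2} \sqrt{-2} = \sqrt{2} i \sqrt{2} = 2 i$)
$Q{\left(B \right)} = 36$ ($Q{\left(B \right)} = 9 \left(\left(0 + 5\right) - 1\right) = 9 \left(5 - 1\right) = 9 \cdot 4 = 36$)
$\left(Q{\left(v{\left(A \right)} \right)} - 16\right)^{2} = \left(36 - 16\right)^{2} = 20^{2} = 400$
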